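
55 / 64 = 0.86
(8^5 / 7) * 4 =131072 / 7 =18724.57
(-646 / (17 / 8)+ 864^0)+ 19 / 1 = -284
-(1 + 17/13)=-2.31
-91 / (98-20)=-7 / 6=-1.17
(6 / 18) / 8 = 0.04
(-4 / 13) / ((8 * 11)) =-1 / 286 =-0.00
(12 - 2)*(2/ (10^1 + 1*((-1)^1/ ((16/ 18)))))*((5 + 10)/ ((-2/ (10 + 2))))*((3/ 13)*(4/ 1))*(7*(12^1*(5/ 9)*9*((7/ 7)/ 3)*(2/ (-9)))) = 5376000/ 923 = 5824.49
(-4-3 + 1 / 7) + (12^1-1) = 29 / 7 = 4.14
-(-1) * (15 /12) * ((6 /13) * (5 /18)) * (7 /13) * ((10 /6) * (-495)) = -48125 /676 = -71.19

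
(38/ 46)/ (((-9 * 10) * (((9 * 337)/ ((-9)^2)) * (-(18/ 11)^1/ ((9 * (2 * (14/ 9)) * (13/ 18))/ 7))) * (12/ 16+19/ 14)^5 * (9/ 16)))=374084558848/ 20198323690446105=0.00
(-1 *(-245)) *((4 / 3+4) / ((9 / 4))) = 15680 / 27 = 580.74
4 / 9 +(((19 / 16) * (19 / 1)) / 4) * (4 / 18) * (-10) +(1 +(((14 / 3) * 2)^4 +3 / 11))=108025241 / 14256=7577.53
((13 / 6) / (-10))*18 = -39 / 10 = -3.90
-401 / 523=-0.77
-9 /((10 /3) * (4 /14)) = -189 /20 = -9.45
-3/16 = -0.19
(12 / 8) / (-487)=-3 / 974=-0.00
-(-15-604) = 619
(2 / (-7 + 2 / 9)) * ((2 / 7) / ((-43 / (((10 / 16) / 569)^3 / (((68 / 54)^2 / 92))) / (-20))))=-94314375 / 31281023236382752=-0.00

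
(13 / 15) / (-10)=-13 / 150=-0.09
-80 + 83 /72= -5677 /72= -78.85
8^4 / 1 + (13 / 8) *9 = 32885 / 8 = 4110.62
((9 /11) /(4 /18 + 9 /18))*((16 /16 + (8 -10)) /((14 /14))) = -162 /143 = -1.13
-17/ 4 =-4.25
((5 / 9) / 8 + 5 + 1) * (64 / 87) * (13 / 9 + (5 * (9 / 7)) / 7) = 3642832 / 345303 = 10.55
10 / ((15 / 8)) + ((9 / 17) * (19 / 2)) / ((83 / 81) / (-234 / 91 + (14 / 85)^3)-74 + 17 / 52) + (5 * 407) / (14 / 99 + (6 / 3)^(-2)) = 14164046599906658246 / 2721572025855261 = 5204.36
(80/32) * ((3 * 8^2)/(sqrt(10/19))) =48 * sqrt(190) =661.63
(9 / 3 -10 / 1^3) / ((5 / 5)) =-7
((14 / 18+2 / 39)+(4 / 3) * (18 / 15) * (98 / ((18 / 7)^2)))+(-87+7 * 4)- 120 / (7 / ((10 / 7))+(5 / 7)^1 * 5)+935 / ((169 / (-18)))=-6015466312 / 40587885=-148.21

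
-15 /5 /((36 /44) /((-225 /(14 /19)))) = 15675 /14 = 1119.64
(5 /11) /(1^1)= 5 /11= 0.45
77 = 77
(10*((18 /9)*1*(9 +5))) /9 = 280 /9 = 31.11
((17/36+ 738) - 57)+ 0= 24533/36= 681.47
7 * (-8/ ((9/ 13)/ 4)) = -2912/ 9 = -323.56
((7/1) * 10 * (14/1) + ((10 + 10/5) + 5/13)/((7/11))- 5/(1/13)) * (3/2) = 18222/13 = 1401.69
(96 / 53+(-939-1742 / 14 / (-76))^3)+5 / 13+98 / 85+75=-7262666814273626732609 / 8818059897920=-823612778.59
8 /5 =1.60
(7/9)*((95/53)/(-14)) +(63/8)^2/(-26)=-1972253/793728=-2.48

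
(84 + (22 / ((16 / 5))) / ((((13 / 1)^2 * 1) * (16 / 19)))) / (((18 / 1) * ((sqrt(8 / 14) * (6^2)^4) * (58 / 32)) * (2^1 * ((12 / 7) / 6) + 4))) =12726931 * sqrt(7) / 75864250515456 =0.00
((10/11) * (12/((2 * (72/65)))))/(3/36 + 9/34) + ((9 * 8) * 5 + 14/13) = 3809664/10153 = 375.23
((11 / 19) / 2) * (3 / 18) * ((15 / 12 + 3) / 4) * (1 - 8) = -1309 / 3648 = -0.36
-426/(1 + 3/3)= -213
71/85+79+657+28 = 65011/85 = 764.84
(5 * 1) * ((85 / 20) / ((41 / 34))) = 1445 / 82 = 17.62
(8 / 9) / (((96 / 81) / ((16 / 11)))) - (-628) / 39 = 7376 / 429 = 17.19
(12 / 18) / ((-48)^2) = 1 / 3456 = 0.00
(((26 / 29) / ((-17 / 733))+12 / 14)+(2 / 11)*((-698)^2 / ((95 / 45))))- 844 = 29628131844 / 721259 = 41078.35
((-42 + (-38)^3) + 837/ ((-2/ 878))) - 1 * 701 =-423058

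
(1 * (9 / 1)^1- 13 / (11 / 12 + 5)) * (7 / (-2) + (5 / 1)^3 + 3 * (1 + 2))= 126063 / 142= 887.77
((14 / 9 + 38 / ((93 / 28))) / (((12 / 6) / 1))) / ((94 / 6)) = 1813 / 4371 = 0.41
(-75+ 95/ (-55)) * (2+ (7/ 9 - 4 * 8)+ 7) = 168800/ 99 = 1705.05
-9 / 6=-3 / 2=-1.50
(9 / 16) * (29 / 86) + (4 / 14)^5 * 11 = 4870979 / 23126432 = 0.21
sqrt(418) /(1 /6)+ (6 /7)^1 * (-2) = 120.96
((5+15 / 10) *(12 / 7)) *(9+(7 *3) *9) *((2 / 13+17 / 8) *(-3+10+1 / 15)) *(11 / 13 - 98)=-1570589757 / 455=-3451845.62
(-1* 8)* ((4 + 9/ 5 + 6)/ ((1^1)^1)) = -472/ 5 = -94.40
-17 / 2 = -8.50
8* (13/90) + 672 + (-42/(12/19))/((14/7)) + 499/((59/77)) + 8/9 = 13721377/10620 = 1292.03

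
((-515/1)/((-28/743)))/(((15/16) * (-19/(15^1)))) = -1530580/133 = -11508.12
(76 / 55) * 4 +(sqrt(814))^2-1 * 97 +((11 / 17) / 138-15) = 91292849 / 129030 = 707.53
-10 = -10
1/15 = 0.07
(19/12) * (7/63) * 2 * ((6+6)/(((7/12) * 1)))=152/21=7.24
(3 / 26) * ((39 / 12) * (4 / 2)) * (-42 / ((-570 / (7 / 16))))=147 / 6080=0.02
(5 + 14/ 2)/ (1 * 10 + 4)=6/ 7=0.86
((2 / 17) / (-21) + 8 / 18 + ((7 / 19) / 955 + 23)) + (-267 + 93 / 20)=-3714258809 / 15546636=-238.91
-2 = -2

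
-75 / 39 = -25 / 13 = -1.92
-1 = -1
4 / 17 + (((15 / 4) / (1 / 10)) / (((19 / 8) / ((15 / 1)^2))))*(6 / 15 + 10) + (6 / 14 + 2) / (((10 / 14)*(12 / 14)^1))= 358060717 / 9690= 36951.57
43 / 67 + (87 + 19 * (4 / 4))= 7145 / 67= 106.64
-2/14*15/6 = -5/14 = -0.36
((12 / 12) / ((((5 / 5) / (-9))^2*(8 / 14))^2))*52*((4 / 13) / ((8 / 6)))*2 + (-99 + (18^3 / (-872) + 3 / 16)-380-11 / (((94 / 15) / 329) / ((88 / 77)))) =839017471 / 1744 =481088.00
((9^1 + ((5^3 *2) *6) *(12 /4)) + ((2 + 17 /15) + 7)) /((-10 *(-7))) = 67787 /1050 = 64.56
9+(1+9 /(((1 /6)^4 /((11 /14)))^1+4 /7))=734674 /28561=25.72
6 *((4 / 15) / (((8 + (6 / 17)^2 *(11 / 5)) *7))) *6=3468 / 20923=0.17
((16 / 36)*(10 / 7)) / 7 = 40 / 441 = 0.09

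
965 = 965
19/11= 1.73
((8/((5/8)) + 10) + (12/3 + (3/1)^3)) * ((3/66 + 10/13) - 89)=-6784449/1430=-4744.37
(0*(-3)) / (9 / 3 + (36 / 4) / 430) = 0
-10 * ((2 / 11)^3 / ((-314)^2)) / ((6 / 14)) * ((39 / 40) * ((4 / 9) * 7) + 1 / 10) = -1316 / 295270371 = -0.00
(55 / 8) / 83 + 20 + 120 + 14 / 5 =474371 / 3320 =142.88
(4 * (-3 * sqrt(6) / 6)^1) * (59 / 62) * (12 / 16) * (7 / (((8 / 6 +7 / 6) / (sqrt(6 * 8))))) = -7434 * sqrt(2) / 155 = -67.83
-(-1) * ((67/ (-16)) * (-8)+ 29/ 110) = 1857/ 55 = 33.76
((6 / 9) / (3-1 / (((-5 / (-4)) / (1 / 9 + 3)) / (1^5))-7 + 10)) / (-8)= -0.02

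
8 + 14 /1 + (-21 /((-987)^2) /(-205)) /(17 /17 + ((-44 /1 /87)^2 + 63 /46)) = 63746020772068 /2897546393455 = 22.00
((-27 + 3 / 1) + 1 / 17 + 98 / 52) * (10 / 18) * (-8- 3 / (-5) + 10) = -9749 / 306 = -31.86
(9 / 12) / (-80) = -3 / 320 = -0.01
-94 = -94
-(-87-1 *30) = 117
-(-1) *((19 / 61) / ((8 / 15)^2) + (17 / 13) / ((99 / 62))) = 9616741 / 5024448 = 1.91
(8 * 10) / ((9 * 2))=40 / 9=4.44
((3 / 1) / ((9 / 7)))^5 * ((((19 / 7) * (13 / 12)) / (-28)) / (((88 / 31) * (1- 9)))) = 0.32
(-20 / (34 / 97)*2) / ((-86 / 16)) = 15520 / 731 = 21.23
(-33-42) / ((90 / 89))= -445 / 6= -74.17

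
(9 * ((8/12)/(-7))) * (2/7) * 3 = -36/49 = -0.73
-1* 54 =-54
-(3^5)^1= -243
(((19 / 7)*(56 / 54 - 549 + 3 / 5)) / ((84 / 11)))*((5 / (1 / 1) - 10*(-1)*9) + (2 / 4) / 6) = -1258673449 / 68040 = -18499.02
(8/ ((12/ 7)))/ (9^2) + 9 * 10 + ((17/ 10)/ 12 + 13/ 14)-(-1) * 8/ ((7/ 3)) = 6433619/ 68040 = 94.56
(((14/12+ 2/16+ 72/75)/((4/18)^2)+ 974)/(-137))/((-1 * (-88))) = -815677/9644800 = -0.08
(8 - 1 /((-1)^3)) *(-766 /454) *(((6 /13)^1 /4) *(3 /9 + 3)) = -17235 /2951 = -5.84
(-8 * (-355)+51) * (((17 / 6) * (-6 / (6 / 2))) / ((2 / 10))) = -245735 / 3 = -81911.67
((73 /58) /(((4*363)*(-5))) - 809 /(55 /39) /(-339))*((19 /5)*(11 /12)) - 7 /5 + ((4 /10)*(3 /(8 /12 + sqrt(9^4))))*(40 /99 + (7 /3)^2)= 58243278061 /12717381600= 4.58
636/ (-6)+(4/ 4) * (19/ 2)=-193/ 2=-96.50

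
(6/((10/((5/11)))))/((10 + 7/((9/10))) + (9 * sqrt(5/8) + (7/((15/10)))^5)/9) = 30270039552/29267437254913- 28697814 * sqrt(10)/29267437254913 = 0.00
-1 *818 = -818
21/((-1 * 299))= -0.07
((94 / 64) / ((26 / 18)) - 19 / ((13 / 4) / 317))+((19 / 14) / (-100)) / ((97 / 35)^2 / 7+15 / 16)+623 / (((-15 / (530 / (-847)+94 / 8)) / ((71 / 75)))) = -1096845315410477 / 479054004000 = -2289.61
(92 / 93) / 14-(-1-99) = 65146 / 651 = 100.07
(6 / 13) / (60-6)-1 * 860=-859.99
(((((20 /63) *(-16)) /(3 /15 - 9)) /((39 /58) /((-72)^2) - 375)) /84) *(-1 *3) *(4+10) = 2227200 /2893966999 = 0.00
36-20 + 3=19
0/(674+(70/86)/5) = 0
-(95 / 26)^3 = -857375 / 17576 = -48.78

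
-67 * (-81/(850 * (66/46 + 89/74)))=68931/28475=2.42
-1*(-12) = 12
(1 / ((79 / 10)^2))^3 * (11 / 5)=2200000 / 243087455521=0.00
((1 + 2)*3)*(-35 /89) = -315 /89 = -3.54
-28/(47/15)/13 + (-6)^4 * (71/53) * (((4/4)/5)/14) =27331788/1133405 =24.11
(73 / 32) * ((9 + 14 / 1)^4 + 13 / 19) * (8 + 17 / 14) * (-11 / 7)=-8605800786 / 931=-9243609.87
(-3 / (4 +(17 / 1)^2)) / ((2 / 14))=-0.07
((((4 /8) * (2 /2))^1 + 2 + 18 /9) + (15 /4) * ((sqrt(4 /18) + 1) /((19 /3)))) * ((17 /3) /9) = 85 * sqrt(2) /684 + 731 /228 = 3.38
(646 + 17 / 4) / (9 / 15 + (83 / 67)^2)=58379445 / 191648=304.62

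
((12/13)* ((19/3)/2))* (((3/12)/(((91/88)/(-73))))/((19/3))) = -9636/1183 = -8.15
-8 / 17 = -0.47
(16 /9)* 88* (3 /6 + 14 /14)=704 /3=234.67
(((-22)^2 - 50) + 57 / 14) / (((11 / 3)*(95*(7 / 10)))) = 18399 / 10241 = 1.80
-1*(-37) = 37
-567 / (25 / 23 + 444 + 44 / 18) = -117369 / 92639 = -1.27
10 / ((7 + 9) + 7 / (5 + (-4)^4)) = 2610 / 4183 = 0.62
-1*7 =-7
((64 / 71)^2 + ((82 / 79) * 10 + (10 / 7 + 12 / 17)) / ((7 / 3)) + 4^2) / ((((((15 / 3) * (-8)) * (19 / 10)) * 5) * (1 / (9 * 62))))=-32.56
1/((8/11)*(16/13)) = 143/128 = 1.12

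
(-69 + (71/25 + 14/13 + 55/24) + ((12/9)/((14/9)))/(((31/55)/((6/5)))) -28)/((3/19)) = -563.45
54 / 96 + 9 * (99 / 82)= 7497 / 656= 11.43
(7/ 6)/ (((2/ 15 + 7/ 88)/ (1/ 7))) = 220/ 281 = 0.78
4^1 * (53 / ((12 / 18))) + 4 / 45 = 14314 / 45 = 318.09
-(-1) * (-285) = -285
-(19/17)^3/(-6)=6859/29478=0.23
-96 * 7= -672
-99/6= -33/2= -16.50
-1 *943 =-943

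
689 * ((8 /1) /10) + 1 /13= 35833 /65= 551.28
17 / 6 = 2.83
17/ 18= 0.94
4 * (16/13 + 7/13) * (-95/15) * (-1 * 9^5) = 34405884/13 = 2646606.46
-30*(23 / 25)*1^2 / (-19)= 138 / 95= 1.45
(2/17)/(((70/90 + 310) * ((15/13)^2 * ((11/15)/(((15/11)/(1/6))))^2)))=24640200/696164909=0.04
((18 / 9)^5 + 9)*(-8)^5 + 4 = -1343484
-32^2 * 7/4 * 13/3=-23296/3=-7765.33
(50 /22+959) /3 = 10574 /33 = 320.42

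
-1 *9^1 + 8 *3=15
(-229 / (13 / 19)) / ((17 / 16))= -69616 / 221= -315.00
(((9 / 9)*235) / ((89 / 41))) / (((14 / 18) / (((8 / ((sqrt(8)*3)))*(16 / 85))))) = 184992*sqrt(2) / 10591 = 24.70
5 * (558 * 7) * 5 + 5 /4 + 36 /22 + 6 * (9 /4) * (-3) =4294945 /44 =97612.39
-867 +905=38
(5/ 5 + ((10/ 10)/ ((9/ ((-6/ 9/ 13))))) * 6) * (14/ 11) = 1582/ 1287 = 1.23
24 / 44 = 6 / 11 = 0.55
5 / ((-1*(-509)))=5 / 509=0.01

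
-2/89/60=-1/2670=-0.00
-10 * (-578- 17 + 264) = 3310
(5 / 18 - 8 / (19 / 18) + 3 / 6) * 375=-145375 / 57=-2550.44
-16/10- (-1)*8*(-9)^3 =-29168/5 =-5833.60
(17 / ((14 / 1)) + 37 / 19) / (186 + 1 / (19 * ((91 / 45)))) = 0.02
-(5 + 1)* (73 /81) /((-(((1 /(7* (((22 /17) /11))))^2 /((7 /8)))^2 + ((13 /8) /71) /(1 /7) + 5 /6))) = 9756396272 /6916130037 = 1.41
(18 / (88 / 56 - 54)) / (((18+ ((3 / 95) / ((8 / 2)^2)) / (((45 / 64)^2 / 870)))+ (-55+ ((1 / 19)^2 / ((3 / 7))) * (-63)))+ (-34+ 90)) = -5117175 / 328889252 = -0.02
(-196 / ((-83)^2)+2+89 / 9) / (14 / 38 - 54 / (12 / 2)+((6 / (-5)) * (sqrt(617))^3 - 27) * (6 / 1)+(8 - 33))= 144259051825 / 757046429071690167 - 3275833151660 * sqrt(617) / 757046429071690167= -0.00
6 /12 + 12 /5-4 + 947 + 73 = 1018.90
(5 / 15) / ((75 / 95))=19 / 45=0.42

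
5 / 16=0.31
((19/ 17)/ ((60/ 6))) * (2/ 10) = 0.02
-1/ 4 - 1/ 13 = -17/ 52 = -0.33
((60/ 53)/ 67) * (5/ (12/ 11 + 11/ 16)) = 52800/ 1111463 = 0.05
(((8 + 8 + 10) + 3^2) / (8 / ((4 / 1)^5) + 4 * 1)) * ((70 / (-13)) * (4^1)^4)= -12038.03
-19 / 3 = -6.33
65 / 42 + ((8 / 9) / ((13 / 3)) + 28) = 5415 / 182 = 29.75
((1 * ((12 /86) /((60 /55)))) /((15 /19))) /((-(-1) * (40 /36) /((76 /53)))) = 11913 /56975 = 0.21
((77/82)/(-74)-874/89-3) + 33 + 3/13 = 143206731/7020676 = 20.40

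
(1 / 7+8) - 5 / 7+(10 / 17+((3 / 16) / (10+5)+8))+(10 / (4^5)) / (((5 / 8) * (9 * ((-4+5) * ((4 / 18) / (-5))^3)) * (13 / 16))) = -2056801 / 247520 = -8.31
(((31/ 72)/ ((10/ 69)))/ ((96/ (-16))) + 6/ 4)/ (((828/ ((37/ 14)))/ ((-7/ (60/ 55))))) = -588929/ 28615680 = -0.02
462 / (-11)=-42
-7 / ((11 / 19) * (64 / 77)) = -931 / 64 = -14.55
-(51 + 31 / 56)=-2887 / 56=-51.55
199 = 199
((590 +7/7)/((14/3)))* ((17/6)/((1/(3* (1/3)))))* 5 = 50235/28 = 1794.11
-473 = -473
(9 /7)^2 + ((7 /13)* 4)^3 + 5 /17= 11.94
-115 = -115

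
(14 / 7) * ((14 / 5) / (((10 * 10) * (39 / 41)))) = 287 / 4875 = 0.06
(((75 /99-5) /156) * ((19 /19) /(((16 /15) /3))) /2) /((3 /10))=-875 /6864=-0.13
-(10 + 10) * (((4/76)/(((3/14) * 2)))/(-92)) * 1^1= 35/1311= 0.03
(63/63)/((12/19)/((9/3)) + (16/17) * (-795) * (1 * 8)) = -0.00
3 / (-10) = -0.30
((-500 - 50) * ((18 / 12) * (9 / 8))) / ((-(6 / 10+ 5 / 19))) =705375 / 656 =1075.27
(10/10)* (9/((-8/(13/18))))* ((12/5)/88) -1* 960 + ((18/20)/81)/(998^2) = -3786496205707/3944175840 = -960.02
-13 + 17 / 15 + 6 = -88 / 15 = -5.87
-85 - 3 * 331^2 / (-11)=327748 / 11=29795.27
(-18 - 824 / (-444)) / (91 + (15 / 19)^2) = -161728 / 917859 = -0.18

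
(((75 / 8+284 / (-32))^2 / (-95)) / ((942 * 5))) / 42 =-1 / 75171600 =-0.00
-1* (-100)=100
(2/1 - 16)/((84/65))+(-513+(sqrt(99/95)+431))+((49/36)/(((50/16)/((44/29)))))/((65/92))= -77952467/848250+3 *sqrt(1045)/95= -90.88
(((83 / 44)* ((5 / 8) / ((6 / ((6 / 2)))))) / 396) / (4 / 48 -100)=-415 / 27855168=-0.00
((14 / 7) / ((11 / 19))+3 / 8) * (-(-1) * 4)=337 / 22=15.32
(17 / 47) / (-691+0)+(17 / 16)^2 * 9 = 84468325 / 8314112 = 10.16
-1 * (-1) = 1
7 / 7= 1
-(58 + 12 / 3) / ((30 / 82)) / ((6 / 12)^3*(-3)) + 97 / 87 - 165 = 375874 / 1305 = 288.03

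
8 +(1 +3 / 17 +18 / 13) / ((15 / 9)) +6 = 15.54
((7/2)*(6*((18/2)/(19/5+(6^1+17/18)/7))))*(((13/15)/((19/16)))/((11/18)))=29719872/630971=47.10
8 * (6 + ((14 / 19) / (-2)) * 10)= 352 / 19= 18.53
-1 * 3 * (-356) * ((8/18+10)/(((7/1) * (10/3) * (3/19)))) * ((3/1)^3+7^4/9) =840548752/945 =889469.58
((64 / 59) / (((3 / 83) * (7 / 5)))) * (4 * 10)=1062400 / 1239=857.47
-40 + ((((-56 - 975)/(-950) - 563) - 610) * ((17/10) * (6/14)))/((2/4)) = -58109269/33250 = -1747.65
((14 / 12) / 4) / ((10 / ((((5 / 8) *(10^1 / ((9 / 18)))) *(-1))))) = -35 / 96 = -0.36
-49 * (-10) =490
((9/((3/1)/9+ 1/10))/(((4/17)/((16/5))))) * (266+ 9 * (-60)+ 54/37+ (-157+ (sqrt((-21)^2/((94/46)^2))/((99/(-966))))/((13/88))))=-92005099560/293891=-313058.58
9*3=27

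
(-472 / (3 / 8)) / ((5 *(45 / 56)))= -211456 / 675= -313.27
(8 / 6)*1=1.33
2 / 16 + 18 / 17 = 161 / 136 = 1.18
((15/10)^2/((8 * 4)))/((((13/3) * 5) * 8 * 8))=0.00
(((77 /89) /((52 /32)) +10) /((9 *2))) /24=0.02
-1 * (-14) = 14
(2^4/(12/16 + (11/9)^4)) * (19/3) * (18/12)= 3989088/78247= 50.98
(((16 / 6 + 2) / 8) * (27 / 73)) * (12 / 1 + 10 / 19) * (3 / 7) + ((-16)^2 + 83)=943599 / 2774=340.16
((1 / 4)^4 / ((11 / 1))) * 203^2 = 41209 / 2816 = 14.63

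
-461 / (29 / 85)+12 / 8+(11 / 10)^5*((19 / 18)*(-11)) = -1368.41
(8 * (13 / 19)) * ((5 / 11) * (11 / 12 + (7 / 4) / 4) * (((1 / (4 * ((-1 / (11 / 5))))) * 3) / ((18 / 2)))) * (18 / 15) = -169 / 228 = -0.74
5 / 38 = 0.13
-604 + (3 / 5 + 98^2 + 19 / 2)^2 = 9243031481 / 100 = 92430314.81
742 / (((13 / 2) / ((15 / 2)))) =11130 / 13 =856.15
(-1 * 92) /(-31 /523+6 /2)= -24058 /769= -31.28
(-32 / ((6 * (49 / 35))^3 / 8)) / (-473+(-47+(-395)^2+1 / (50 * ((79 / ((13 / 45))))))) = -0.00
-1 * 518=-518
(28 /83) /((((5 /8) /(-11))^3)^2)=13003314429952 /1296875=10026652.09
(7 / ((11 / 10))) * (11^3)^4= 19971816942770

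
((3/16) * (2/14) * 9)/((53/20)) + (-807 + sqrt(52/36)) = -1197453/1484 + sqrt(13)/3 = -805.71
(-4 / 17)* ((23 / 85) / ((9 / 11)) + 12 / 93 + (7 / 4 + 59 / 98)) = -13069603 / 19754595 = -0.66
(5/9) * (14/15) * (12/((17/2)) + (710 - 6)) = 167888/459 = 365.77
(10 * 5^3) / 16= 625 / 8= 78.12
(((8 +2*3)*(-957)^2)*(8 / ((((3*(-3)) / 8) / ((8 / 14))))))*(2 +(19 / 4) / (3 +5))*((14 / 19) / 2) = -945970256 / 19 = -49787908.21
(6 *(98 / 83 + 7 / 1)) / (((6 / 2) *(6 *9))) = 679 / 2241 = 0.30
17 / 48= 0.35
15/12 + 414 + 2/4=1663/4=415.75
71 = 71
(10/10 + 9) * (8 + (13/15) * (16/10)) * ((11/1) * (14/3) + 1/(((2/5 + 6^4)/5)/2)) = 702858112/145845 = 4819.21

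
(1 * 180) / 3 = 60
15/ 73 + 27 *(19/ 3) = 12498/ 73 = 171.21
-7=-7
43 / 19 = 2.26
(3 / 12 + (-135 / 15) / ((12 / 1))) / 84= -1 / 168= -0.01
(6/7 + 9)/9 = 23/21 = 1.10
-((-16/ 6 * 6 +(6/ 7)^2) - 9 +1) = 1140/ 49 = 23.27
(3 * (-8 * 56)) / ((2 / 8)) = -5376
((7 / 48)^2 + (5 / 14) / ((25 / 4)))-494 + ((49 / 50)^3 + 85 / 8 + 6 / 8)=-481.61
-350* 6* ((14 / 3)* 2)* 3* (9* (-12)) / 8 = 793800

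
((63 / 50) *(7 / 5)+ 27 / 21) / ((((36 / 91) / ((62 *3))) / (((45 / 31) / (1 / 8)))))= 16651.44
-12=-12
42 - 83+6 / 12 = -81 / 2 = -40.50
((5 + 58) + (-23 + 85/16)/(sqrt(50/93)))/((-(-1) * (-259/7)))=-1.05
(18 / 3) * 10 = 60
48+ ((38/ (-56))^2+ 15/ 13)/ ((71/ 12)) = 8732943/ 180908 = 48.27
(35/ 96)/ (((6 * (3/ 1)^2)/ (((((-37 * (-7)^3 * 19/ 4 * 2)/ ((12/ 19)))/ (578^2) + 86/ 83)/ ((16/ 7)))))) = 262103403205/ 55198844485632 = 0.00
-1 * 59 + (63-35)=-31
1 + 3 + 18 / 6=7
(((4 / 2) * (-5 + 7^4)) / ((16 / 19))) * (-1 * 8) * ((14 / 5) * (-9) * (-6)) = -34416144 / 5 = -6883228.80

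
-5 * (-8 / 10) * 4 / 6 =8 / 3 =2.67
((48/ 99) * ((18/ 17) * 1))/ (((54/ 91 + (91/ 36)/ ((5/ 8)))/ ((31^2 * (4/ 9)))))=47.28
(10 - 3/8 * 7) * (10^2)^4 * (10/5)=1475000000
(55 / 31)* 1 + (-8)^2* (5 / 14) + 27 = 11204 / 217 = 51.63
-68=-68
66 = 66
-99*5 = -495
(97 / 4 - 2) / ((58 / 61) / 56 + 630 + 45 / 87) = 1102087 / 31231621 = 0.04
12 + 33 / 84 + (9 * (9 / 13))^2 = 242351 / 4732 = 51.22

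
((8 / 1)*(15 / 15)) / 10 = 4 / 5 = 0.80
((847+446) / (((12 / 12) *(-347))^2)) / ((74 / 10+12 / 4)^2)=32325 / 325585936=0.00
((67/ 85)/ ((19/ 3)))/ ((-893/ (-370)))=14874/ 288439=0.05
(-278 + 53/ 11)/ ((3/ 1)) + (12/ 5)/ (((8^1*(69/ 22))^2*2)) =-21194823/ 232760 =-91.06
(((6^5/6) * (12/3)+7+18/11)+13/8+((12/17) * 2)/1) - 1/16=15545267/2992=5195.61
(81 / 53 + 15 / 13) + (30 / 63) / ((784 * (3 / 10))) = 22836329 / 8507772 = 2.68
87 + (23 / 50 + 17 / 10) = 2229 / 25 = 89.16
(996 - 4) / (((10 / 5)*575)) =496 / 575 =0.86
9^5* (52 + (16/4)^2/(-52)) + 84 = 39682020/13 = 3052463.08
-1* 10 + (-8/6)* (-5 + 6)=-34/3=-11.33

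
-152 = -152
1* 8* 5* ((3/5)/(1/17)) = 408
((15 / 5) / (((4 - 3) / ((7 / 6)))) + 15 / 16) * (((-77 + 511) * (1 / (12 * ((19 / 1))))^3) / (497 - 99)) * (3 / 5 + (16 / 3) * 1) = 1371223 / 566068331520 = 0.00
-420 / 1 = -420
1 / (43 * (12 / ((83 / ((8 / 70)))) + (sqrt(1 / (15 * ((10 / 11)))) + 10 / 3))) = 46259220 / 6619809967 - 5063415 * sqrt(66) / 72817909637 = 0.01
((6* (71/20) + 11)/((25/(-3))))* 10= -969/25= -38.76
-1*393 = -393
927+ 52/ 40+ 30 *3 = 10183/ 10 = 1018.30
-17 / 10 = -1.70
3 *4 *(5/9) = 20/3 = 6.67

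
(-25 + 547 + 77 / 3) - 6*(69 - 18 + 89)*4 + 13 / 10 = -84331 / 30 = -2811.03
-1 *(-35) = 35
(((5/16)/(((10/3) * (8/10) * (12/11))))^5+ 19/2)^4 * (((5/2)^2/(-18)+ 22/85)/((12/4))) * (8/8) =-6752949802737853663477943853132978407026930315762472772601021/28136618130297719439459251418479676611240050283290935951360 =-240.01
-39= -39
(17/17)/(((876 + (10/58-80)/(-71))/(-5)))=-10295/1805999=-0.01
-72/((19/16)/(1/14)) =-576/133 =-4.33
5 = 5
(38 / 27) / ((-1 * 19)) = -2 / 27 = -0.07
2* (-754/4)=-377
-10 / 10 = -1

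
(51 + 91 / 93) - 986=-86864 / 93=-934.02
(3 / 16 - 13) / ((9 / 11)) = -2255 / 144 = -15.66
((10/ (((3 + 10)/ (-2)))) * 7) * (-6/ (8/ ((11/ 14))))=165/ 26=6.35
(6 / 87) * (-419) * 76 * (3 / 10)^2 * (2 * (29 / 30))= -47766 / 125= -382.13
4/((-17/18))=-72/17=-4.24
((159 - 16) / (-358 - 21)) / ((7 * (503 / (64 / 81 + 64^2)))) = -47453120 / 108091179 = -0.44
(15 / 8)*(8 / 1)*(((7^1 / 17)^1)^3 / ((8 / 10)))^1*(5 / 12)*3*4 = 128625 / 19652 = 6.55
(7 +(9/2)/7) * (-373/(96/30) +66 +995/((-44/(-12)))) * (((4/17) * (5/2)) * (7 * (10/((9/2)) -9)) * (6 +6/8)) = -3804686205/11968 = -317904.93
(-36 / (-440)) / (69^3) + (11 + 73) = 337269241 / 4015110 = 84.00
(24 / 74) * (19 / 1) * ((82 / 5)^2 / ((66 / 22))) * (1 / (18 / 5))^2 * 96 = 4088192 / 999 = 4092.28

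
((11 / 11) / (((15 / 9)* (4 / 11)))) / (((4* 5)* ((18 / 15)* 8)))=11 / 1280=0.01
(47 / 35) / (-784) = -47 / 27440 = -0.00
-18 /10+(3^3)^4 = 2657196 /5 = 531439.20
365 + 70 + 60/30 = 437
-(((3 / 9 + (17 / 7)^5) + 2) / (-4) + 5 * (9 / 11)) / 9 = 9768410 / 4991679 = 1.96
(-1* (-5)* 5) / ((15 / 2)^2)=4 / 9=0.44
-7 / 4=-1.75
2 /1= 2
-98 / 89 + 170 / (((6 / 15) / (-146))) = -5522548 / 89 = -62051.10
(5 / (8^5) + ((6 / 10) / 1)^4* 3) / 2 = 7965749 / 40960000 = 0.19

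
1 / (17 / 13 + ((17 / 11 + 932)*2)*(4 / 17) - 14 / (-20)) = 24310 / 10728567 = 0.00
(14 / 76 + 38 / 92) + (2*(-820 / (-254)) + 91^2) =459978706 / 55499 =8288.05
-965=-965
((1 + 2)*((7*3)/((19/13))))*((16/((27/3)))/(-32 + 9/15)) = -7280/2983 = -2.44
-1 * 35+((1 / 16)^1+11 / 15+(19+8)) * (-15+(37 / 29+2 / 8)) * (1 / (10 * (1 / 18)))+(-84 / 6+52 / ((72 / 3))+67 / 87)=-100252957 / 139200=-720.21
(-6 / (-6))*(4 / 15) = 4 / 15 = 0.27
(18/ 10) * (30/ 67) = 54/ 67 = 0.81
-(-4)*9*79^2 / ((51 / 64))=4793088 / 17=281946.35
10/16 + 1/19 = 103/152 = 0.68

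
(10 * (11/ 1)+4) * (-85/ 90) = -323/ 3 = -107.67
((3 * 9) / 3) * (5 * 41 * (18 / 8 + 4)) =46125 / 4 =11531.25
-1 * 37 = -37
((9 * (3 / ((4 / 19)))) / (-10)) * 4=-513 / 10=-51.30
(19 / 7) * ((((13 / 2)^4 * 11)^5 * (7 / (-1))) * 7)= -407082199980807574845639200183 / 1048576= -388223838787849020810736.80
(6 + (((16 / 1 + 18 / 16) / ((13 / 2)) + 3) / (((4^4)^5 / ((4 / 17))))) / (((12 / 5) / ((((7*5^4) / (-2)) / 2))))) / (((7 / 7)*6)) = 1.00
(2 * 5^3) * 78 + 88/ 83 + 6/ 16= 12948953/ 664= 19501.44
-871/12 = -72.58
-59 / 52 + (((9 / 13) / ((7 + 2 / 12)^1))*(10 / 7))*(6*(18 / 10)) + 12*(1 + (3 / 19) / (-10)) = 18090599 / 1486940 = 12.17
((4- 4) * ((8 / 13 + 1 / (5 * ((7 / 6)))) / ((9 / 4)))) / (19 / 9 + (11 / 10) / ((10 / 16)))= 0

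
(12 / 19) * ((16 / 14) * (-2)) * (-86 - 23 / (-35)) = 123.20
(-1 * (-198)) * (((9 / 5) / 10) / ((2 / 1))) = 891 / 50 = 17.82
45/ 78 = 15/ 26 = 0.58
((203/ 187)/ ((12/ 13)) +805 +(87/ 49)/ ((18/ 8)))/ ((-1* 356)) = -88730659/ 39144336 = -2.27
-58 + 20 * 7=82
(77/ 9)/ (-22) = -7/ 18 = -0.39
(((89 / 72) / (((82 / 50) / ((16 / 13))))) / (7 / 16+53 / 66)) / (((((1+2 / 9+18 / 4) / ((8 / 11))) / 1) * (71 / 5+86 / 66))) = 56390400 / 9198272551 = 0.01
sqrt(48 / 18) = 2 * sqrt(6) / 3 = 1.63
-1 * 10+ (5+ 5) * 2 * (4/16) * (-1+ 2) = -5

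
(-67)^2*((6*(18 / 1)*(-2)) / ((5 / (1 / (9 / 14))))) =-1508304 / 5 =-301660.80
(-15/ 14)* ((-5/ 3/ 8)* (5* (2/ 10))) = 25/ 112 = 0.22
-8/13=-0.62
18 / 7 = 2.57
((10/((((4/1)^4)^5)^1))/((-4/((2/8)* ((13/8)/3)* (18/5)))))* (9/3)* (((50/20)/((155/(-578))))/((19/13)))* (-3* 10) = -6593535/10361797580161024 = -0.00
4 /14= 2 /7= 0.29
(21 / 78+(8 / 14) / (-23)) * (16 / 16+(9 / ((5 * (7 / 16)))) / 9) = 52173 / 146510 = 0.36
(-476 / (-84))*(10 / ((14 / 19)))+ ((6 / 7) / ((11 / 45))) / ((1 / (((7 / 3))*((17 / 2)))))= 33830 / 231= 146.45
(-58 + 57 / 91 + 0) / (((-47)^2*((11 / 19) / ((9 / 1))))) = -892791 / 2211209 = -0.40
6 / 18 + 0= 0.33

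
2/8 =0.25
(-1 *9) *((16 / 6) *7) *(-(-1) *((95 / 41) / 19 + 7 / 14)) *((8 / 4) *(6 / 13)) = -51408 / 533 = -96.45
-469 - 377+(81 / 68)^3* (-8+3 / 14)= -859.16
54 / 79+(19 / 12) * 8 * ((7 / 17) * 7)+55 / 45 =464329 / 12087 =38.42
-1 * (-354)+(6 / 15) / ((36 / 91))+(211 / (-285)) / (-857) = 520259399 / 1465470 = 355.01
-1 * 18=-18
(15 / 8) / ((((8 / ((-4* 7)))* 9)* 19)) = -35 / 912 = -0.04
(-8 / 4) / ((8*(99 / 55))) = -5 / 36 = -0.14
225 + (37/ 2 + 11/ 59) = 28755/ 118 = 243.69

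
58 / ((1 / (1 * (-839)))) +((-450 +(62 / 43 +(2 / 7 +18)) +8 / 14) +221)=-14710081 / 301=-48870.70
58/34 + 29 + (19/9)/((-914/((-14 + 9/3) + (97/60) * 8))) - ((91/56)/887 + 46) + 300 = 2118845696089/7442391240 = 284.70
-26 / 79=-0.33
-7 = -7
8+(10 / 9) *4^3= 712 / 9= 79.11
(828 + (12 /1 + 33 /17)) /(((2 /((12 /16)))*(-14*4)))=-42939 /7616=-5.64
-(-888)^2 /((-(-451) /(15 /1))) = -11828160 /451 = -26226.52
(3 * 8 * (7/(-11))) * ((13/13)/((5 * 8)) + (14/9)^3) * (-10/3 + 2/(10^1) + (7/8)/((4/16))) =-773423/36450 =-21.22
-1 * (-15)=15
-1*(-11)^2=-121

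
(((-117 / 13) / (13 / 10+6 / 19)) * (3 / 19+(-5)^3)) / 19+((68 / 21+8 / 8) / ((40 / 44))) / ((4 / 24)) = 13182307 / 204155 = 64.57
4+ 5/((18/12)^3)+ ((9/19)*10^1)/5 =3298/513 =6.43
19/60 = 0.32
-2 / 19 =-0.11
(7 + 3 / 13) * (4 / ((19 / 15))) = 5640 / 247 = 22.83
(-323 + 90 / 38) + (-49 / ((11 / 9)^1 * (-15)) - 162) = -501557 / 1045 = -479.96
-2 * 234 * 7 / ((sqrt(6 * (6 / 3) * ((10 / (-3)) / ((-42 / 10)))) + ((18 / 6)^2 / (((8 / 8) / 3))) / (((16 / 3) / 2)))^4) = -175923190729166340096 / 243992221340320630321 + 23096576153584926720 * sqrt(42) / 243992221340320630321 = -0.11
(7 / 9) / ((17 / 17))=7 / 9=0.78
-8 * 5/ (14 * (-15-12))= 20/ 189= 0.11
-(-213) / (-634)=-213 / 634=-0.34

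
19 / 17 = 1.12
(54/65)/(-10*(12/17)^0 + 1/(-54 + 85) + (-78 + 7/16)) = -26784/2821975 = -0.01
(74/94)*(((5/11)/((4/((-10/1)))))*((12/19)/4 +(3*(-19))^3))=1627382100/9823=165670.58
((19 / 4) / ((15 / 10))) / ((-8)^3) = -19 / 3072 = -0.01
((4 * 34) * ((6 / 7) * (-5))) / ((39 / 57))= -77520 / 91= -851.87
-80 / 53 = -1.51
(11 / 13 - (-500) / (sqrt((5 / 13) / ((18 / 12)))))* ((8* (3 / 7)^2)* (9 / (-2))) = -16200* sqrt(390) / 49 - 3564 / 637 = -6534.66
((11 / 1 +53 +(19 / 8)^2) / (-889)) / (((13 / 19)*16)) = -84683 / 11834368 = -0.01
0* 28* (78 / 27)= 0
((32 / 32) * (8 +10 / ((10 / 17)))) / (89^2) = 25 / 7921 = 0.00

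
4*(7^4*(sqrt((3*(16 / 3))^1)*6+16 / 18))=2151296 / 9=239032.89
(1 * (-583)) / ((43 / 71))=-41393 / 43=-962.63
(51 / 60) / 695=17 / 13900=0.00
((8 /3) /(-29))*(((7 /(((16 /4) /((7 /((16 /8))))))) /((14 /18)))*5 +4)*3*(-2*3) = 2082 /29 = 71.79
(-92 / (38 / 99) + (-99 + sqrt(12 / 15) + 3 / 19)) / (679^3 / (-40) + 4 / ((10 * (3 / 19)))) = 771840 / 17843664047 - 48 * sqrt(5) / 939140213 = 0.00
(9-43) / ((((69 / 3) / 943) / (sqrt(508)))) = -2788 * sqrt(127) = -31419.16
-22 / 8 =-2.75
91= 91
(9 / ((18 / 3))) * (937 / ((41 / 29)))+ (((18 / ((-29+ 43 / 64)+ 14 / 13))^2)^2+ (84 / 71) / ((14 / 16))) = 37363073993974432202913 / 37525310674344055822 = 995.68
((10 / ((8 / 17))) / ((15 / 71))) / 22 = 1207 / 264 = 4.57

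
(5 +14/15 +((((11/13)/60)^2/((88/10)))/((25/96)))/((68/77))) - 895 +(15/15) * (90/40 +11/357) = -53502445021/60333000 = -886.79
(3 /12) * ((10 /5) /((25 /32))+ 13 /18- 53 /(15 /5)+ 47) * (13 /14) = 190801 /25200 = 7.57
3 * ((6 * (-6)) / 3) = -36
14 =14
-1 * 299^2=-89401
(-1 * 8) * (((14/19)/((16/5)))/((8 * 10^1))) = -7/304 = -0.02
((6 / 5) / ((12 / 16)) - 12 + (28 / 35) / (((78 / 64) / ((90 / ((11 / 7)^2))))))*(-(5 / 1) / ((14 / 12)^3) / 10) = -11487312 / 2697695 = -4.26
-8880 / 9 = -2960 / 3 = -986.67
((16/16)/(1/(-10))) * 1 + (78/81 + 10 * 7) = 60.96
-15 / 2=-7.50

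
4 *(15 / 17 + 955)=65000 / 17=3823.53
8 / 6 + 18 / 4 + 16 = 131 / 6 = 21.83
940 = 940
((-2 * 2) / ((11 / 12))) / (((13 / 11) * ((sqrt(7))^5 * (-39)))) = 16 * sqrt(7) / 57967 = 0.00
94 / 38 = 47 / 19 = 2.47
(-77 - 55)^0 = 1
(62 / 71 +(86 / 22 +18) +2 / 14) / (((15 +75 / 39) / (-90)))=-7331922 / 60137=-121.92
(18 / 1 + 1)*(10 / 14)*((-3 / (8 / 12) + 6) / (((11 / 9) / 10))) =12825 / 77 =166.56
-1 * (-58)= 58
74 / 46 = 37 / 23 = 1.61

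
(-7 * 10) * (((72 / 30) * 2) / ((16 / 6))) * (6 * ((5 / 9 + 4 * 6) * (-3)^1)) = 55692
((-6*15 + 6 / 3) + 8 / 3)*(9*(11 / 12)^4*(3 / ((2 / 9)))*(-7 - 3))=73205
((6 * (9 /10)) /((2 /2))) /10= 27 /50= 0.54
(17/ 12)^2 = 289/ 144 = 2.01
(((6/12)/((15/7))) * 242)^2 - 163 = 680734/225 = 3025.48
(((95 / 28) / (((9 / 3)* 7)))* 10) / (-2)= -475 / 588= -0.81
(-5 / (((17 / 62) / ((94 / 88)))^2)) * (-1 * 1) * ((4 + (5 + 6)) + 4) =201670655 / 139876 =1441.78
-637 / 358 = -1.78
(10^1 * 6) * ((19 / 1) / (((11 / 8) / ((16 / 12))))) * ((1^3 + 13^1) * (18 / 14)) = 218880 / 11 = 19898.18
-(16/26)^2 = -64/169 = -0.38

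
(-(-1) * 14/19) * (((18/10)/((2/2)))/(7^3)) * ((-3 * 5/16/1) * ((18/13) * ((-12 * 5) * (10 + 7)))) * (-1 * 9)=-557685/12103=-46.08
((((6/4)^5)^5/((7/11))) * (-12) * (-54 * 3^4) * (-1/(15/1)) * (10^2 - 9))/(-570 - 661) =264981887005813263/25815941120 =10264273.76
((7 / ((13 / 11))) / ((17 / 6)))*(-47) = -21714 / 221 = -98.25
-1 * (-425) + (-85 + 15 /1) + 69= 424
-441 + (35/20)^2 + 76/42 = -436.13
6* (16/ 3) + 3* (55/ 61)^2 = 128147/ 3721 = 34.44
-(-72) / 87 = 24 / 29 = 0.83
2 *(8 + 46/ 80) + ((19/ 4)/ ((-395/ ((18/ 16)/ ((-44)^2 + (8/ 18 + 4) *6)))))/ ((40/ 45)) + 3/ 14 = 72370176449/ 4167761920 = 17.36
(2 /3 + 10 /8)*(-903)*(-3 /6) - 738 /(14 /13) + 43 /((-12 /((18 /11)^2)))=1155269 /6776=170.49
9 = 9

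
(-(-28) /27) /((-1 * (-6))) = 14 /81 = 0.17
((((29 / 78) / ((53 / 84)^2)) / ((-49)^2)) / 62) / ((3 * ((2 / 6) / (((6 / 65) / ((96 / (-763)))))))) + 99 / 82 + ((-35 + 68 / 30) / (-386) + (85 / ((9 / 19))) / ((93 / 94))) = 80406467878608103 / 440182835050140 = 182.67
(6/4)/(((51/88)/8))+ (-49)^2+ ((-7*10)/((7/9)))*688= -1011471/17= -59498.29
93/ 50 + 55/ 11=343/ 50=6.86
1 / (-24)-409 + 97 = -7489 / 24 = -312.04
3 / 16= 0.19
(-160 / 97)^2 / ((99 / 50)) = 1280000 / 931491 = 1.37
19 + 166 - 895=-710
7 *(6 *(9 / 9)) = 42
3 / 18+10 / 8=17 / 12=1.42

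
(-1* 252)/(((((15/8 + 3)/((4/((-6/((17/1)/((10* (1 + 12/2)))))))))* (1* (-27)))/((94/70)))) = -25568/61425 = -0.42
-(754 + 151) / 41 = -905 / 41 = -22.07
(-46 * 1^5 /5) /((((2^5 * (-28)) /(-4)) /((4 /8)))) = -23 /1120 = -0.02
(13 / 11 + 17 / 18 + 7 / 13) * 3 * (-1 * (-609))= 1392377 / 286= 4868.45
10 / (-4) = -5 / 2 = -2.50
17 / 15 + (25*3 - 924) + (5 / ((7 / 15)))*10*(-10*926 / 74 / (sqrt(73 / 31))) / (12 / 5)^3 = -12718 / 15 - 36171875*sqrt(2263) / 2722608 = -1479.88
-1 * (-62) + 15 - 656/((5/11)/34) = -244959/5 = -48991.80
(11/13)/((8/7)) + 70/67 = 12439/6968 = 1.79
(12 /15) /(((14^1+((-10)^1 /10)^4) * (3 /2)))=8 /225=0.04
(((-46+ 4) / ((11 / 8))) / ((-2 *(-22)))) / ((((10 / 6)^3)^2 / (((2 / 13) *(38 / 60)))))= -387828 / 122890625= -0.00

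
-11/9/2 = -11/18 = -0.61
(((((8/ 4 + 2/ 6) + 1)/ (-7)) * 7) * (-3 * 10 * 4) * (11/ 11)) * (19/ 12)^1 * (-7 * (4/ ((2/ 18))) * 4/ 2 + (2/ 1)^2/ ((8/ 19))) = -939550/ 3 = -313183.33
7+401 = 408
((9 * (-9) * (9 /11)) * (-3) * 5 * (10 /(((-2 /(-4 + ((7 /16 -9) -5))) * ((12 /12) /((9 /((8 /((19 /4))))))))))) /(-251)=-2627188425 /1413632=-1858.47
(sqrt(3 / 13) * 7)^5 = 151263 * sqrt(39) / 2197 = 429.97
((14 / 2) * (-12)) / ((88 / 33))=-31.50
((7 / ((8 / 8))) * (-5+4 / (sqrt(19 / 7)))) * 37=-1295+1036 * sqrt(133) / 19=-666.17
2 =2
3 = 3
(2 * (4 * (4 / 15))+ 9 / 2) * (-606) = -4019.80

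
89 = 89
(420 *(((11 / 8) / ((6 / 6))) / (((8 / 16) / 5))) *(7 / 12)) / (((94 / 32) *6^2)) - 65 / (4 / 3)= -28585 / 1692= -16.89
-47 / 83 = -0.57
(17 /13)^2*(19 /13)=5491 /2197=2.50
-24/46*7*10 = -840/23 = -36.52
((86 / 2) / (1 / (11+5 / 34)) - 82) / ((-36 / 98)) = -73549 / 68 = -1081.60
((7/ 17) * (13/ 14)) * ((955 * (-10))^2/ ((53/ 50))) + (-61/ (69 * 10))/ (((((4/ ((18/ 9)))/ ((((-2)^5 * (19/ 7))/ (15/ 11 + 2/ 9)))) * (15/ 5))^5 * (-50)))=136620206021535789208948484404/ 4152896447624456972125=32897571.07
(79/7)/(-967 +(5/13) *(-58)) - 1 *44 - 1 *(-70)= 2339675/90027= 25.99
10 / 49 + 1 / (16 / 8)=69 / 98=0.70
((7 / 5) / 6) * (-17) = -119 / 30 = -3.97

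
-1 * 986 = -986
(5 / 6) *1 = 5 / 6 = 0.83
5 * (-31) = -155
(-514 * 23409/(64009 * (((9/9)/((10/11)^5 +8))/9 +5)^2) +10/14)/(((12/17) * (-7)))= 202221397636487364257531/147677284936214670337932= 1.37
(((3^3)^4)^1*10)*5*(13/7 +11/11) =531441000/7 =75920142.86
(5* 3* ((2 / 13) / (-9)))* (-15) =50 / 13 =3.85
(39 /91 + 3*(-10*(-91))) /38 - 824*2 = -419255 /266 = -1576.15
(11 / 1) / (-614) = -11 / 614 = -0.02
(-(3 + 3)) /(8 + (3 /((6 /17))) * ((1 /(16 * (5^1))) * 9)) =-0.67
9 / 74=0.12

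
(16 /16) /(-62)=-1 /62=-0.02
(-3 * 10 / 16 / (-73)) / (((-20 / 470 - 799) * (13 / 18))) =-1269 / 28511756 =-0.00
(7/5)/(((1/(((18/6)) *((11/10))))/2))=231/25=9.24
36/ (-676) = -9/ 169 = -0.05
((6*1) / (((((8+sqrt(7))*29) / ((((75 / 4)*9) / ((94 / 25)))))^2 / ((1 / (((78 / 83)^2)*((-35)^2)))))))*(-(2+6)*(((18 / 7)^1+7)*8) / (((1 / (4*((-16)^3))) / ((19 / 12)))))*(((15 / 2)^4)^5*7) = 1532417322930588658154010772705078125 / 149657352545792 - 21583342576487164199352264404296875*sqrt(7) / 9353584534112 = 4134449806192516467741.76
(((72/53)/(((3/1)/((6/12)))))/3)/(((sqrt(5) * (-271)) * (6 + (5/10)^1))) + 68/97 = 68/97 - 8 * sqrt(5)/933595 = 0.70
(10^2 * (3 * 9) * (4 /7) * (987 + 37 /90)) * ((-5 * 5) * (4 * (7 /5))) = -213280800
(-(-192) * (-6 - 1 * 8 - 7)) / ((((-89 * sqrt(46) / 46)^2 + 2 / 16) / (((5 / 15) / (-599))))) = 82432 / 6330831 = 0.01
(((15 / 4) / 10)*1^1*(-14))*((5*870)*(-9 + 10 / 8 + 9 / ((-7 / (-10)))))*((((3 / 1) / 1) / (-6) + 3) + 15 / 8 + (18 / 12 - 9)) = 23326875 / 64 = 364482.42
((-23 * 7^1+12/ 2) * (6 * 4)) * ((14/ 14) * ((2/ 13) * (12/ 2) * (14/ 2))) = -312480/ 13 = -24036.92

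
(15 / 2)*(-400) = -3000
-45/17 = -2.65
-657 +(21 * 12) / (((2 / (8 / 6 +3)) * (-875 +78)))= -524175 / 797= -657.69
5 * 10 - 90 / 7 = 260 / 7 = 37.14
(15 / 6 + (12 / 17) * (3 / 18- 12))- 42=-1627 / 34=-47.85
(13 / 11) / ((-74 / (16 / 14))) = -52 / 2849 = -0.02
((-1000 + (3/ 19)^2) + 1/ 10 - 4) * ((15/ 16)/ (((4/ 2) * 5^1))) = -10871967/ 115520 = -94.11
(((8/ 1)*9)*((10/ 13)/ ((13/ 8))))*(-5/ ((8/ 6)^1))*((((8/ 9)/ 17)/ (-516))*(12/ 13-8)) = -147200/ 1606007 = -0.09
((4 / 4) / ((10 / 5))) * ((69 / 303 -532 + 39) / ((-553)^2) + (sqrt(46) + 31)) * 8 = 4 * sqrt(46) + 6925412 / 55853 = 151.12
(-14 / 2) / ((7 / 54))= -54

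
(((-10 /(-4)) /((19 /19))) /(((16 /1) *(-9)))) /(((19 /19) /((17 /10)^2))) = -289 /5760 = -0.05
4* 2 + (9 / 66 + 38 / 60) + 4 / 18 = 4451 / 495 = 8.99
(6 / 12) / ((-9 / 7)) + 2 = 29 / 18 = 1.61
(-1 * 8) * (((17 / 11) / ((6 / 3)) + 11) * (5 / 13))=-5180 / 143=-36.22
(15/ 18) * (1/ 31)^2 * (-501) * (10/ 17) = -4175/ 16337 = -0.26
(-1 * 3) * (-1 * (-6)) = -18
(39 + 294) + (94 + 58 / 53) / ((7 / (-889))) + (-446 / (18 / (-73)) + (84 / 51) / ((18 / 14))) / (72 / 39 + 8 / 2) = -782979633 / 68476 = -11434.37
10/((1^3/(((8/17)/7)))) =80/119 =0.67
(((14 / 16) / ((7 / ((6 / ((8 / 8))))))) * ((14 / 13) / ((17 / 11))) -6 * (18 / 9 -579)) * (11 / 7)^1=16834785 / 3094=5441.11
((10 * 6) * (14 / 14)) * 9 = 540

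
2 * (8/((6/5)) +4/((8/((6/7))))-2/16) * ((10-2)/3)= 2342/63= 37.17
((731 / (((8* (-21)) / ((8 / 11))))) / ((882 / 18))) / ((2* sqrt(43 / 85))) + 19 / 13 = 19 / 13 -17* sqrt(3655) / 22638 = 1.42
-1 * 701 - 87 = -788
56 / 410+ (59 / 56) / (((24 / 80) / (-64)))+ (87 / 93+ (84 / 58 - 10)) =-898820123 / 3870195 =-232.24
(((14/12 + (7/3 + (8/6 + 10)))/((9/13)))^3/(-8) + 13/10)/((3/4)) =-7735896337/4723920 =-1637.60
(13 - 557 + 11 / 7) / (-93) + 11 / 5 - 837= -2698289 / 3255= -828.97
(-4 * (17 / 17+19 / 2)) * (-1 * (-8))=-336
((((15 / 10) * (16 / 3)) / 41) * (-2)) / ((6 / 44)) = -352 / 123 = -2.86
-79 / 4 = -19.75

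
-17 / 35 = -0.49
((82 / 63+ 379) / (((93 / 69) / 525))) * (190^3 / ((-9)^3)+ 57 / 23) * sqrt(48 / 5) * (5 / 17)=-377870439467300 * sqrt(15) / 1152549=-1269781952.07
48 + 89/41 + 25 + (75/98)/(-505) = 30505021/405818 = 75.17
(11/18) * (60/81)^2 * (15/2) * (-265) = -1457500/2187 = -666.44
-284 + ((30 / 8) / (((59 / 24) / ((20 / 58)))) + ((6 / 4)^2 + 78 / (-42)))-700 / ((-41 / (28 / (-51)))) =-29296827241 / 100175628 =-292.45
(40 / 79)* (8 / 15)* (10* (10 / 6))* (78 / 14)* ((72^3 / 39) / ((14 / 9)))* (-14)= -2159843.76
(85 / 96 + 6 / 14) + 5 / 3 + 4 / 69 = 15655 / 5152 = 3.04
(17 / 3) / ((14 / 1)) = 17 / 42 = 0.40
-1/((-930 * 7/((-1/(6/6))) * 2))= -1/13020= -0.00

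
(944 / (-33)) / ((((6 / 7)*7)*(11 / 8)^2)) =-30208 / 11979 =-2.52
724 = 724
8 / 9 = 0.89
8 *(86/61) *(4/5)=2752/305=9.02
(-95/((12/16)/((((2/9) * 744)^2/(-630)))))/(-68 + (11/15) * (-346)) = -1230080/72009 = -17.08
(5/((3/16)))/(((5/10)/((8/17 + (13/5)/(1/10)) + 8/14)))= 514880/357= 1442.24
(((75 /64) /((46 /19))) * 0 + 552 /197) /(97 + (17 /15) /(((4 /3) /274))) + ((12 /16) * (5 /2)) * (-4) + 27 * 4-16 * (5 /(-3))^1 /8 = 404922689 /3899418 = 103.84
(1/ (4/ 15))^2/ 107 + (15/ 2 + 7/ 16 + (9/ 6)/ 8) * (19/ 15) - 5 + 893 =4614301/ 5136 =898.42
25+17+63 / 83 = 3549 / 83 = 42.76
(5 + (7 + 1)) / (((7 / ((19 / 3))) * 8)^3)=89167 / 4741632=0.02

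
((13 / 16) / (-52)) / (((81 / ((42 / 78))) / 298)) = -1043 / 33696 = -0.03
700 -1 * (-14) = 714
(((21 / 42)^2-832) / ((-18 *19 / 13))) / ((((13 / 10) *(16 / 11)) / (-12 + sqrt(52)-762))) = -7868355 / 608 + 60995 *sqrt(13) / 1824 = -12820.80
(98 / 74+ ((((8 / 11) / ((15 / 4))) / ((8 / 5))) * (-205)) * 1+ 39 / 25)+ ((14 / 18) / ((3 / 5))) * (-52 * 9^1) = -19188956 / 30525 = -628.63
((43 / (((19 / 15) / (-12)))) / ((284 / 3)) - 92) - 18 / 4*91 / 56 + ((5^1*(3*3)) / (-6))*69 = -13406161 / 21584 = -621.12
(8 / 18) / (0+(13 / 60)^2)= 1600 / 169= 9.47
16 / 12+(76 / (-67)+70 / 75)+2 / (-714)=45029 / 39865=1.13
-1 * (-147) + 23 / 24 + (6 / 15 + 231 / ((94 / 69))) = 1793081 / 5640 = 317.92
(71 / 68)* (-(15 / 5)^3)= -1917 / 68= -28.19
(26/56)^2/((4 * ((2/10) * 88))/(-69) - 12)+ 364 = 1281850687/3521728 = 363.98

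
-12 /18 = -2 /3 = -0.67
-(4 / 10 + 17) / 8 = -87 / 40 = -2.18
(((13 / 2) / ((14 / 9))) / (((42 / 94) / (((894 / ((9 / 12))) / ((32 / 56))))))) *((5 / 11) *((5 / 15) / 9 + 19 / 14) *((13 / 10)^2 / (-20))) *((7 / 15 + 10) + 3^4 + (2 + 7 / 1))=-1110824284609 / 10584000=-104953.16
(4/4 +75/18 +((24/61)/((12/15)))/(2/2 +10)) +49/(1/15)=2980091/4026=740.21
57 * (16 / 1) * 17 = 15504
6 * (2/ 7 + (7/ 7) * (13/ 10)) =333/ 35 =9.51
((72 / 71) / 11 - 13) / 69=-10081 / 53889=-0.19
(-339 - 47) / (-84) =4.60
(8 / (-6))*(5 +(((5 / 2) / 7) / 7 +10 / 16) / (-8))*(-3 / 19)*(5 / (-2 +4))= 77075 / 29792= 2.59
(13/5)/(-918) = -13/4590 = -0.00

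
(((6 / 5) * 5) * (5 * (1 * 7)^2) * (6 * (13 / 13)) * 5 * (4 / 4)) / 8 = 11025 / 2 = 5512.50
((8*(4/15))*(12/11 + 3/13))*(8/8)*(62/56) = 2232/715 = 3.12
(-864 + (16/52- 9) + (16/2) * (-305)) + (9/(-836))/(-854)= -30745998243/9281272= -3312.69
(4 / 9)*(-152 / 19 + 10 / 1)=8 / 9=0.89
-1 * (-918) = 918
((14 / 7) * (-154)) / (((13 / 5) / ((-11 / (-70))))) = -242 / 13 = -18.62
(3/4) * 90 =135/2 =67.50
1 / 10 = 0.10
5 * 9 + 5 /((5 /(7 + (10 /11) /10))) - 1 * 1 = 562 /11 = 51.09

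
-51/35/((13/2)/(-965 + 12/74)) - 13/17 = 61683211/286195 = 215.53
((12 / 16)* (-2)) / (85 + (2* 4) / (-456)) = -0.02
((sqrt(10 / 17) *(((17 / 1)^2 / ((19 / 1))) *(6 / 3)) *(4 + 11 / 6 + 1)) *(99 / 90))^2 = 30757.44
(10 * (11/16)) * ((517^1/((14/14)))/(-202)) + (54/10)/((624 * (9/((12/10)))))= -9240769/525200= -17.59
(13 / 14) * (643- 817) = -1131 / 7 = -161.57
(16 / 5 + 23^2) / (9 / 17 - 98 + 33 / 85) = -45237 / 8252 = -5.48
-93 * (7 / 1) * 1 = -651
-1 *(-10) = 10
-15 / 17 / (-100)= 3 / 340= 0.01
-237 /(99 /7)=-553 /33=-16.76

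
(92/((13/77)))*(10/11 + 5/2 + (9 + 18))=16570.62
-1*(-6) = 6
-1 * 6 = -6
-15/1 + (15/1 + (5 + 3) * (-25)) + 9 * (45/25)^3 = -18439/125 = -147.51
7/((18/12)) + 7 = 35/3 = 11.67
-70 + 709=639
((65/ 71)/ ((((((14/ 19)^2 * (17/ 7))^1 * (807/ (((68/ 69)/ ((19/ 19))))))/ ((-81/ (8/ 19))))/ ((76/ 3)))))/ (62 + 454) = -0.01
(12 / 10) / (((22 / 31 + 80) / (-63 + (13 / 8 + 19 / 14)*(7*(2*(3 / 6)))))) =-10447 / 16680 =-0.63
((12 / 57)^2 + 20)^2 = 52359696 / 130321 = 401.77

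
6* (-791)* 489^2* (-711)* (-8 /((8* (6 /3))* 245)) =-57635095509 /35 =-1646717014.54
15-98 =-83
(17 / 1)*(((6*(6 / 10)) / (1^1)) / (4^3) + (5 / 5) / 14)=2431 / 1120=2.17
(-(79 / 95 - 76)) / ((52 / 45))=64269 / 988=65.05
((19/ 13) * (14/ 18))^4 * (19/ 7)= 849301957/ 187388721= 4.53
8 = 8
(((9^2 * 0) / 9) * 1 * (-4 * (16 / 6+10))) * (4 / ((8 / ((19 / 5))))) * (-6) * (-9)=0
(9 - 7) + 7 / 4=15 / 4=3.75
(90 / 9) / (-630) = -1 / 63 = -0.02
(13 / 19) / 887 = 13 / 16853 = 0.00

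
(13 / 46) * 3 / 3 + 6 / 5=341 / 230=1.48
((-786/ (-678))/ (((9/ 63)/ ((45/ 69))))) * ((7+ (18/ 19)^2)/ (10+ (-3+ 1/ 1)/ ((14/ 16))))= 91502845/ 16888302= 5.42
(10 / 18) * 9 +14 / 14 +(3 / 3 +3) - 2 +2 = 10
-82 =-82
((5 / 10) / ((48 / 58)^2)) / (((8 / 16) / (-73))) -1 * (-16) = -52177 / 576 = -90.59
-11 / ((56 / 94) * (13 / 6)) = -1551 / 182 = -8.52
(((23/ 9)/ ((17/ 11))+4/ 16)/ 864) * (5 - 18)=-15145/ 528768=-0.03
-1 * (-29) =29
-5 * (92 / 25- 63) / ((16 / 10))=1483 / 8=185.38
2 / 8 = 1 / 4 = 0.25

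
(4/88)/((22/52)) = 0.11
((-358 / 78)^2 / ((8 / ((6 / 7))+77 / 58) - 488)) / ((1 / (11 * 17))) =-347516686 / 42109899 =-8.25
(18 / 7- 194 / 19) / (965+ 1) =-508 / 64239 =-0.01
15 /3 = 5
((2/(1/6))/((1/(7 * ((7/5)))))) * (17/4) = 2499/5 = 499.80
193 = 193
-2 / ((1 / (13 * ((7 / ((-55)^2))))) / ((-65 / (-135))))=-2366 / 81675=-0.03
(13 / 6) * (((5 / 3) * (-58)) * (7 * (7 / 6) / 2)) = -92365 / 108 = -855.23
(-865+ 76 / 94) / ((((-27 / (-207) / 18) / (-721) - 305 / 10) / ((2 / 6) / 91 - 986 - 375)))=-35751355046496 / 927097795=-38562.66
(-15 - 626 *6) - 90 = -3861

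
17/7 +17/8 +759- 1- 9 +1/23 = 970633/1288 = 753.60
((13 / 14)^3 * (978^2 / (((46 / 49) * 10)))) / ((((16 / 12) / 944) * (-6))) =-30995581383 / 3220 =-9625956.95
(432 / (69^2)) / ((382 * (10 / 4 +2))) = 16 / 303117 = 0.00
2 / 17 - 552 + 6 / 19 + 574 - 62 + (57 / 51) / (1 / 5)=-10975 / 323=-33.98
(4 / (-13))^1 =-4 / 13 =-0.31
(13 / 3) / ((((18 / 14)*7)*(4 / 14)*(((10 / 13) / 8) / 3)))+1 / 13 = 30803 / 585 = 52.65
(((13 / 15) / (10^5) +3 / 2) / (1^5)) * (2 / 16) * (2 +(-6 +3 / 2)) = -2250013 / 4800000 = -0.47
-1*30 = -30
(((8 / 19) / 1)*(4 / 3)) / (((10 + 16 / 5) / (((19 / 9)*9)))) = 0.81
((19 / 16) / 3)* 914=8683 / 24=361.79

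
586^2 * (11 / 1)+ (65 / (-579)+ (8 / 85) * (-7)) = 3777355.23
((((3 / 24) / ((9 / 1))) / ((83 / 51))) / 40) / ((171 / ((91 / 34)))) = 91 / 27250560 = 0.00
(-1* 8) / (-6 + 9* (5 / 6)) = -16 / 3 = -5.33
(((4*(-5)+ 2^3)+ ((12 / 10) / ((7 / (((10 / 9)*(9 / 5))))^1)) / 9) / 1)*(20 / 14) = -2512 / 147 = -17.09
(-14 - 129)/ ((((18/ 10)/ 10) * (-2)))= 3575/ 9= 397.22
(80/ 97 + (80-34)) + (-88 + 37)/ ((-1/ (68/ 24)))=37117/ 194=191.32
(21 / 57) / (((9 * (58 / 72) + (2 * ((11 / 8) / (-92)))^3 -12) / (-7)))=2441965568 / 4497727177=0.54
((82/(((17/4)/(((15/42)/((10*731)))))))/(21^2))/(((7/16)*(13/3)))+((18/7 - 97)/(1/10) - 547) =-1735337383469/1163651853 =-1491.29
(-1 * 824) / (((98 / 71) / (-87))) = 2544924 / 49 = 51937.22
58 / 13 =4.46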